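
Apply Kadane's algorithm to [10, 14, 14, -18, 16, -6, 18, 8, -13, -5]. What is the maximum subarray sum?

Using Kadane's algorithm on [10, 14, 14, -18, 16, -6, 18, 8, -13, -5]:

Scanning through the array:
Position 1 (value 14): max_ending_here = 24, max_so_far = 24
Position 2 (value 14): max_ending_here = 38, max_so_far = 38
Position 3 (value -18): max_ending_here = 20, max_so_far = 38
Position 4 (value 16): max_ending_here = 36, max_so_far = 38
Position 5 (value -6): max_ending_here = 30, max_so_far = 38
Position 6 (value 18): max_ending_here = 48, max_so_far = 48
Position 7 (value 8): max_ending_here = 56, max_so_far = 56
Position 8 (value -13): max_ending_here = 43, max_so_far = 56
Position 9 (value -5): max_ending_here = 38, max_so_far = 56

Maximum subarray: [10, 14, 14, -18, 16, -6, 18, 8]
Maximum sum: 56

The maximum subarray is [10, 14, 14, -18, 16, -6, 18, 8] with sum 56. This subarray runs from index 0 to index 7.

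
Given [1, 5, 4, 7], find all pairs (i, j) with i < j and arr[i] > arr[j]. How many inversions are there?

Finding inversions in [1, 5, 4, 7]:

(1, 2): arr[1]=5 > arr[2]=4

Total inversions: 1

The array has 1 inversion(s): (1,2). Each pair (i,j) satisfies i < j and arr[i] > arr[j].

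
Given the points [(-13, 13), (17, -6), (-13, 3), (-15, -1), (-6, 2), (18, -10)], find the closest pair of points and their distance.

Computing all pairwise distances among 6 points:

d((-13, 13), (17, -6)) = 35.5106
d((-13, 13), (-13, 3)) = 10.0
d((-13, 13), (-15, -1)) = 14.1421
d((-13, 13), (-6, 2)) = 13.0384
d((-13, 13), (18, -10)) = 38.6005
d((17, -6), (-13, 3)) = 31.3209
d((17, -6), (-15, -1)) = 32.3883
d((17, -6), (-6, 2)) = 24.3516
d((17, -6), (18, -10)) = 4.1231 <-- minimum
d((-13, 3), (-15, -1)) = 4.4721
d((-13, 3), (-6, 2)) = 7.0711
d((-13, 3), (18, -10)) = 33.6155
d((-15, -1), (-6, 2)) = 9.4868
d((-15, -1), (18, -10)) = 34.2053
d((-6, 2), (18, -10)) = 26.8328

Closest pair: (17, -6) and (18, -10) with distance 4.1231

The closest pair is (17, -6) and (18, -10) with Euclidean distance 4.1231. For 6 points, brute-force pairwise comparison is shown above. For large n, the divide-and-conquer algorithm (sort by x, recurse on halves, check the dividing strip) achieves O(n log n).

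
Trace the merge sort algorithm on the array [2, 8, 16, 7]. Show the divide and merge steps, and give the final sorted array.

Merge sort trace:

Split: [2, 8, 16, 7] -> [2, 8] and [16, 7]
  Split: [2, 8] -> [2] and [8]
  Merge: [2] + [8] -> [2, 8]
  Split: [16, 7] -> [16] and [7]
  Merge: [16] + [7] -> [7, 16]
Merge: [2, 8] + [7, 16] -> [2, 7, 8, 16]

Final sorted array: [2, 7, 8, 16]

The merge sort proceeds by recursively splitting the array and merging sorted halves.
After all merges, the sorted array is [2, 7, 8, 16].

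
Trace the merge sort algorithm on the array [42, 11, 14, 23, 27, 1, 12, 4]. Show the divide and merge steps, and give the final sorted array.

Merge sort trace:

Split: [42, 11, 14, 23, 27, 1, 12, 4] -> [42, 11, 14, 23] and [27, 1, 12, 4]
  Split: [42, 11, 14, 23] -> [42, 11] and [14, 23]
    Split: [42, 11] -> [42] and [11]
    Merge: [42] + [11] -> [11, 42]
    Split: [14, 23] -> [14] and [23]
    Merge: [14] + [23] -> [14, 23]
  Merge: [11, 42] + [14, 23] -> [11, 14, 23, 42]
  Split: [27, 1, 12, 4] -> [27, 1] and [12, 4]
    Split: [27, 1] -> [27] and [1]
    Merge: [27] + [1] -> [1, 27]
    Split: [12, 4] -> [12] and [4]
    Merge: [12] + [4] -> [4, 12]
  Merge: [1, 27] + [4, 12] -> [1, 4, 12, 27]
Merge: [11, 14, 23, 42] + [1, 4, 12, 27] -> [1, 4, 11, 12, 14, 23, 27, 42]

Final sorted array: [1, 4, 11, 12, 14, 23, 27, 42]

The merge sort proceeds by recursively splitting the array and merging sorted halves.
After all merges, the sorted array is [1, 4, 11, 12, 14, 23, 27, 42].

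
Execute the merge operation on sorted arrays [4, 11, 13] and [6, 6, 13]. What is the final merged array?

Merging process:

Compare 4 vs 6: take 4 from left. Merged: [4]
Compare 11 vs 6: take 6 from right. Merged: [4, 6]
Compare 11 vs 6: take 6 from right. Merged: [4, 6, 6]
Compare 11 vs 13: take 11 from left. Merged: [4, 6, 6, 11]
Compare 13 vs 13: take 13 from left. Merged: [4, 6, 6, 11, 13]
Append remaining from right: [13]. Merged: [4, 6, 6, 11, 13, 13]

Final merged array: [4, 6, 6, 11, 13, 13]
Total comparisons: 5

The merged array is [4, 6, 6, 11, 13, 13], requiring 5 comparisons. The merge step runs in O(n) time where n is the total number of elements.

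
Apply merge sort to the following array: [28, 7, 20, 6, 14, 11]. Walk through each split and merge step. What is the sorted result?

Merge sort trace:

Split: [28, 7, 20, 6, 14, 11] -> [28, 7, 20] and [6, 14, 11]
  Split: [28, 7, 20] -> [28] and [7, 20]
    Split: [7, 20] -> [7] and [20]
    Merge: [7] + [20] -> [7, 20]
  Merge: [28] + [7, 20] -> [7, 20, 28]
  Split: [6, 14, 11] -> [6] and [14, 11]
    Split: [14, 11] -> [14] and [11]
    Merge: [14] + [11] -> [11, 14]
  Merge: [6] + [11, 14] -> [6, 11, 14]
Merge: [7, 20, 28] + [6, 11, 14] -> [6, 7, 11, 14, 20, 28]

Final sorted array: [6, 7, 11, 14, 20, 28]

The merge sort proceeds by recursively splitting the array and merging sorted halves.
After all merges, the sorted array is [6, 7, 11, 14, 20, 28].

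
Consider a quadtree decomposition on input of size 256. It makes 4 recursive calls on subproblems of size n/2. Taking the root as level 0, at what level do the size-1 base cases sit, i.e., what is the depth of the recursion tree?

For divide and conquer with division factor 2:

Problem sizes at each level:
Level 0: 256
Level 1: 128
Level 2: 64
Level 3: 32
Level 4: 16
Level 5: 8
Level 6: 4
Level 7: 2
Level 8: 1

The root is level 0 and the size-1 base case is level 8 (the tree spans levels 0 through 8, i.e. 9 levels counting the root), so the depth is the number of divisions: log_2(256) = 8

The recursion tree depth is log_2(256) = 8. At each level, the problem size is divided by 2, so it takes 8 divisions to reduce to a base case of size 1. The algorithm makes 4 recursive calls at each level.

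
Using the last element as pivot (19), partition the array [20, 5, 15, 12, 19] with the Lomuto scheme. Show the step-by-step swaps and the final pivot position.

Lomuto partition with pivot = 19:

Initial array: [20, 5, 15, 12, 19]

arr[0]=20 > 19: no swap
arr[1]=5 <= 19: swap with position 0, array becomes [5, 20, 15, 12, 19]
arr[2]=15 <= 19: swap with position 1, array becomes [5, 15, 20, 12, 19]
arr[3]=12 <= 19: swap with position 2, array becomes [5, 15, 12, 20, 19]

Place pivot at position 3: [5, 15, 12, 19, 20]
Pivot position: 3

After partitioning with pivot 19, the array becomes [5, 15, 12, 19, 20]. The pivot is placed at index 3. All elements to the left of the pivot are <= 19, and all elements to the right are > 19.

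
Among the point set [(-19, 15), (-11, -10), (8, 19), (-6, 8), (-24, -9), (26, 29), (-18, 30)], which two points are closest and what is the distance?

Computing all pairwise distances among 7 points:

d((-19, 15), (-11, -10)) = 26.2488
d((-19, 15), (8, 19)) = 27.2947
d((-19, 15), (-6, 8)) = 14.7648
d((-19, 15), (-24, -9)) = 24.5153
d((-19, 15), (26, 29)) = 47.1275
d((-19, 15), (-18, 30)) = 15.0333
d((-11, -10), (8, 19)) = 34.6699
d((-11, -10), (-6, 8)) = 18.6815
d((-11, -10), (-24, -9)) = 13.0384 <-- minimum
d((-11, -10), (26, 29)) = 53.7587
d((-11, -10), (-18, 30)) = 40.6079
d((8, 19), (-6, 8)) = 17.8045
d((8, 19), (-24, -9)) = 42.5206
d((8, 19), (26, 29)) = 20.5913
d((8, 19), (-18, 30)) = 28.2312
d((-6, 8), (-24, -9)) = 24.7588
d((-6, 8), (26, 29)) = 38.2753
d((-6, 8), (-18, 30)) = 25.0599
d((-24, -9), (26, 29)) = 62.8013
d((-24, -9), (-18, 30)) = 39.4588
d((26, 29), (-18, 30)) = 44.0114

Closest pair: (-11, -10) and (-24, -9) with distance 13.0384

The closest pair is (-11, -10) and (-24, -9) with Euclidean distance 13.0384. For 7 points, brute-force pairwise comparison is shown above. For large n, the divide-and-conquer algorithm (sort by x, recurse on halves, check the dividing strip) achieves O(n log n).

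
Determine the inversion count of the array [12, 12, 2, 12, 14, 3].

Finding inversions in [12, 12, 2, 12, 14, 3]:

(0, 2): arr[0]=12 > arr[2]=2
(0, 5): arr[0]=12 > arr[5]=3
(1, 2): arr[1]=12 > arr[2]=2
(1, 5): arr[1]=12 > arr[5]=3
(3, 5): arr[3]=12 > arr[5]=3
(4, 5): arr[4]=14 > arr[5]=3

Total inversions: 6

The array has 6 inversion(s): (0,2), (0,5), (1,2), (1,5), (3,5), (4,5). Each pair (i,j) satisfies i < j and arr[i] > arr[j].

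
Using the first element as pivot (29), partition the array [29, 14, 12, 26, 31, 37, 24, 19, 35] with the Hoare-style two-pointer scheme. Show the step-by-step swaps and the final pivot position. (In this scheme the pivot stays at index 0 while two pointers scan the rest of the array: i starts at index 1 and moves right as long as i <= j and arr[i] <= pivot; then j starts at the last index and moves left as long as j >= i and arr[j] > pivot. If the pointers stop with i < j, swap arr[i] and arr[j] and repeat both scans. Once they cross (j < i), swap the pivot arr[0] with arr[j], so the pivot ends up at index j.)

Hoare-style two-pointer partition with pivot = 29:

Initial array: [29, 14, 12, 26, 31, 37, 24, 19, 35]

Pointers start at i = 1, j = 8.
i stops at index 4 (arr[4]=31 > 29), j stops at index 7 (arr[7]=19 <= 29): swap arr[4] and arr[7], array becomes [29, 14, 12, 26, 19, 37, 24, 31, 35]
i stops at index 5 (arr[5]=37 > 29), j stops at index 6 (arr[6]=24 <= 29): swap arr[5] and arr[6], array becomes [29, 14, 12, 26, 19, 24, 37, 31, 35]
i ends at 6, j ends at 5: the pointers have crossed (j < i), so scanning stops.

Swap pivot arr[0] with arr[5] to place pivot at position 5: [24, 14, 12, 26, 19, 29, 37, 31, 35]
Pivot position: 5

After partitioning with pivot 29, the array becomes [24, 14, 12, 26, 19, 29, 37, 31, 35]. The pivot is placed at index 5. All elements to the left of the pivot are <= 29, and all elements to the right are > 29.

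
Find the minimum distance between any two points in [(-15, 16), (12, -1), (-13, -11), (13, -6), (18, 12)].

Computing all pairwise distances among 5 points:

d((-15, 16), (12, -1)) = 31.9061
d((-15, 16), (-13, -11)) = 27.074
d((-15, 16), (13, -6)) = 35.609
d((-15, 16), (18, 12)) = 33.2415
d((12, -1), (-13, -11)) = 26.9258
d((12, -1), (13, -6)) = 5.099 <-- minimum
d((12, -1), (18, 12)) = 14.3178
d((-13, -11), (13, -6)) = 26.4764
d((-13, -11), (18, 12)) = 38.6005
d((13, -6), (18, 12)) = 18.6815

Closest pair: (12, -1) and (13, -6) with distance 5.099

The closest pair is (12, -1) and (13, -6) with Euclidean distance 5.099. For 5 points, brute-force pairwise comparison is shown above. For large n, the divide-and-conquer algorithm (sort by x, recurse on halves, check the dividing strip) achieves O(n log n).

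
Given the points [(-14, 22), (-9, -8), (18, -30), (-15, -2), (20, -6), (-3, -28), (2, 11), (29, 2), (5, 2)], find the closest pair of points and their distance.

Computing all pairwise distances among 9 points:

d((-14, 22), (-9, -8)) = 30.4138
d((-14, 22), (18, -30)) = 61.0574
d((-14, 22), (-15, -2)) = 24.0208
d((-14, 22), (20, -6)) = 44.0454
d((-14, 22), (-3, -28)) = 51.1957
d((-14, 22), (2, 11)) = 19.4165
d((-14, 22), (29, 2)) = 47.4236
d((-14, 22), (5, 2)) = 27.5862
d((-9, -8), (18, -30)) = 34.8281
d((-9, -8), (-15, -2)) = 8.4853 <-- minimum
d((-9, -8), (20, -6)) = 29.0689
d((-9, -8), (-3, -28)) = 20.8806
d((-9, -8), (2, 11)) = 21.9545
d((-9, -8), (29, 2)) = 39.2938
d((-9, -8), (5, 2)) = 17.2047
d((18, -30), (-15, -2)) = 43.2782
d((18, -30), (20, -6)) = 24.0832
d((18, -30), (-3, -28)) = 21.095
d((18, -30), (2, 11)) = 44.0114
d((18, -30), (29, 2)) = 33.8378
d((18, -30), (5, 2)) = 34.5398
d((-15, -2), (20, -6)) = 35.2278
d((-15, -2), (-3, -28)) = 28.6356
d((-15, -2), (2, 11)) = 21.4009
d((-15, -2), (29, 2)) = 44.1814
d((-15, -2), (5, 2)) = 20.3961
d((20, -6), (-3, -28)) = 31.8277
d((20, -6), (2, 11)) = 24.7588
d((20, -6), (29, 2)) = 12.0416
d((20, -6), (5, 2)) = 17.0
d((-3, -28), (2, 11)) = 39.3192
d((-3, -28), (29, 2)) = 43.8634
d((-3, -28), (5, 2)) = 31.0483
d((2, 11), (29, 2)) = 28.4605
d((2, 11), (5, 2)) = 9.4868
d((29, 2), (5, 2)) = 24.0

Closest pair: (-9, -8) and (-15, -2) with distance 8.4853

The closest pair is (-9, -8) and (-15, -2) with Euclidean distance 8.4853. For 9 points, brute-force pairwise comparison is shown above. For large n, the divide-and-conquer algorithm (sort by x, recurse on halves, check the dividing strip) achieves O(n log n).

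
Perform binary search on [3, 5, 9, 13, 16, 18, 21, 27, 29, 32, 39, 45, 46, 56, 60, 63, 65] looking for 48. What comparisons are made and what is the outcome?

Binary search for 48 in [3, 5, 9, 13, 16, 18, 21, 27, 29, 32, 39, 45, 46, 56, 60, 63, 65]:

lo=0, hi=16, mid=8, arr[mid]=29 -> 29 < 48, search right half
lo=9, hi=16, mid=12, arr[mid]=46 -> 46 < 48, search right half
lo=13, hi=16, mid=14, arr[mid]=60 -> 60 > 48, search left half
lo=13, hi=13, mid=13, arr[mid]=56 -> 56 > 48, search left half
lo=13 > hi=12, target 48 not found

Binary search determines that 48 is not in the array after 4 comparisons. The search space was exhausted without finding the target.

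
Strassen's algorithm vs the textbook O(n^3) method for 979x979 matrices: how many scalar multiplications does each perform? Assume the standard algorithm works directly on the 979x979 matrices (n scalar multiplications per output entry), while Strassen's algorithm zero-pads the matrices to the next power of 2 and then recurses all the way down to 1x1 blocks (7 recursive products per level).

Matrix multiplication for 979x979 matrices:

Strassen's algorithm requires power-of-2 dimensions. Pad 979x979 to 1024x1024 (next power of 2).

Standard algorithm: 979^3 = 938313739 multiplications
Strassen's algorithm: 7^(log2(1024)) = 7^10 = 282475249 multiplications
Savings: 938313739 - 282475249 = 655838490 multiplications

Standard: 938313739 multiplications (979^3). Strassen: 282475249 multiplications (7^10, after padding to 1024x1024). Strassen reduces 8 recursive multiplications to 7 at each level.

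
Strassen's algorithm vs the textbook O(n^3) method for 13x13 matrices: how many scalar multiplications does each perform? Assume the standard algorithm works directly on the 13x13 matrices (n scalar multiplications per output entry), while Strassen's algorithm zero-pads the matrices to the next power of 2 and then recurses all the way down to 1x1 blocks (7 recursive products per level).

Matrix multiplication for 13x13 matrices:

Strassen's algorithm requires power-of-2 dimensions. Pad 13x13 to 16x16 (next power of 2).

Standard algorithm: 13^3 = 2197 multiplications
Strassen's algorithm: 7^(log2(16)) = 7^4 = 2401 multiplications
Difference: 2197 - 2401 = -204 (Strassen uses MORE here due to padding overhead — for small or just-over-power-of-2 n, padding can outweigh the per-level savings)

Standard: 2197 multiplications (13^3). Strassen: 2401 multiplications (7^4, after padding to 16x16). Strassen reduces 8 recursive multiplications to 7 at each level.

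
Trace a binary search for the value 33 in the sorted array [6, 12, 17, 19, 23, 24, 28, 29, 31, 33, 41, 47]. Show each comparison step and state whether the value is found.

Binary search for 33 in [6, 12, 17, 19, 23, 24, 28, 29, 31, 33, 41, 47]:

lo=0, hi=11, mid=5, arr[mid]=24 -> 24 < 33, search right half
lo=6, hi=11, mid=8, arr[mid]=31 -> 31 < 33, search right half
lo=9, hi=11, mid=10, arr[mid]=41 -> 41 > 33, search left half
lo=9, hi=9, mid=9, arr[mid]=33 -> Found target at index 9!

Binary search finds 33 at index 9 after 4 comparisons. The search repeatedly halves the search space by comparing with the middle element.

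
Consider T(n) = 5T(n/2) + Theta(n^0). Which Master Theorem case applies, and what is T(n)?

Master Theorem for T(n) = 5T(n/2) + O(n^0):

a = 5, b = 2, c = 0
log_b(a) = log_2(5) = 2.3219

Case 1: c = 0 < log_2(5) = 2.3219
T(n) = O(n^(log_2 5))

For T(n) = 5T(n/2) + O(n^0): log_2(5) = 2.3219. This is Case 1 of the Master Theorem (c < log_b(a), work dominated by leaves), giving O(n^(log_2 5)).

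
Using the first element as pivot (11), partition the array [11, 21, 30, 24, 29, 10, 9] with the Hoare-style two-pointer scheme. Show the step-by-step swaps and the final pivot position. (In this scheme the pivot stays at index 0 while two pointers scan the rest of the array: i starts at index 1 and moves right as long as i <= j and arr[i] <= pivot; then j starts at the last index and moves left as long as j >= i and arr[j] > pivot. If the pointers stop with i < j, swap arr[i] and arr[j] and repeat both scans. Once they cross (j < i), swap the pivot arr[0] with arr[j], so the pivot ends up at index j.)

Hoare-style two-pointer partition with pivot = 11:

Initial array: [11, 21, 30, 24, 29, 10, 9]

Pointers start at i = 1, j = 6.
i stops at index 1 (arr[1]=21 > 11), j stops at index 6 (arr[6]=9 <= 11): swap arr[1] and arr[6], array becomes [11, 9, 30, 24, 29, 10, 21]
i stops at index 2 (arr[2]=30 > 11), j stops at index 5 (arr[5]=10 <= 11): swap arr[2] and arr[5], array becomes [11, 9, 10, 24, 29, 30, 21]
i ends at 3, j ends at 2: the pointers have crossed (j < i), so scanning stops.

Swap pivot arr[0] with arr[2] to place pivot at position 2: [10, 9, 11, 24, 29, 30, 21]
Pivot position: 2

After partitioning with pivot 11, the array becomes [10, 9, 11, 24, 29, 30, 21]. The pivot is placed at index 2. All elements to the left of the pivot are <= 11, and all elements to the right are > 11.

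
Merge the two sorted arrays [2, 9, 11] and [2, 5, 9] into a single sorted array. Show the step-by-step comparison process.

Merging process:

Compare 2 vs 2: take 2 from left. Merged: [2]
Compare 9 vs 2: take 2 from right. Merged: [2, 2]
Compare 9 vs 5: take 5 from right. Merged: [2, 2, 5]
Compare 9 vs 9: take 9 from left. Merged: [2, 2, 5, 9]
Compare 11 vs 9: take 9 from right. Merged: [2, 2, 5, 9, 9]
Append remaining from left: [11]. Merged: [2, 2, 5, 9, 9, 11]

Final merged array: [2, 2, 5, 9, 9, 11]
Total comparisons: 5

The merged array is [2, 2, 5, 9, 9, 11], requiring 5 comparisons. The merge step runs in O(n) time where n is the total number of elements.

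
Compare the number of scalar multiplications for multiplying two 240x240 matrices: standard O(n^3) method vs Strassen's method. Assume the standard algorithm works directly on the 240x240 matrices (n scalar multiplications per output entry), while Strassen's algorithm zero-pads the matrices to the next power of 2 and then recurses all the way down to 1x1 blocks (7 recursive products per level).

Matrix multiplication for 240x240 matrices:

Strassen's algorithm requires power-of-2 dimensions. Pad 240x240 to 256x256 (next power of 2).

Standard algorithm: 240^3 = 13824000 multiplications
Strassen's algorithm: 7^(log2(256)) = 7^8 = 5764801 multiplications
Savings: 13824000 - 5764801 = 8059199 multiplications

Standard: 13824000 multiplications (240^3). Strassen: 5764801 multiplications (7^8, after padding to 256x256). Strassen reduces 8 recursive multiplications to 7 at each level.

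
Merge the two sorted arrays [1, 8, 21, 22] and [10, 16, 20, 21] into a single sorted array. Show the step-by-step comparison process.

Merging process:

Compare 1 vs 10: take 1 from left. Merged: [1]
Compare 8 vs 10: take 8 from left. Merged: [1, 8]
Compare 21 vs 10: take 10 from right. Merged: [1, 8, 10]
Compare 21 vs 16: take 16 from right. Merged: [1, 8, 10, 16]
Compare 21 vs 20: take 20 from right. Merged: [1, 8, 10, 16, 20]
Compare 21 vs 21: take 21 from left. Merged: [1, 8, 10, 16, 20, 21]
Compare 22 vs 21: take 21 from right. Merged: [1, 8, 10, 16, 20, 21, 21]
Append remaining from left: [22]. Merged: [1, 8, 10, 16, 20, 21, 21, 22]

Final merged array: [1, 8, 10, 16, 20, 21, 21, 22]
Total comparisons: 7

The merged array is [1, 8, 10, 16, 20, 21, 21, 22], requiring 7 comparisons. The merge step runs in O(n) time where n is the total number of elements.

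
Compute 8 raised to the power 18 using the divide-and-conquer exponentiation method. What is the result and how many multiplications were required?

Computing 8^18 by squaring (build up from 8^1; each line after the first costs one multiplication):

8^1 = 8
8^2 = (8^1)^2 = 8^2 = 64
8^4 = (8^2)^2 = 64^2 = 4096
8^8 = (8^4)^2 = 4096^2 = 16777216
8^9 = 8 * 8^8 = 8 * 16777216 = 134217728
8^18 = (8^9)^2 = 134217728^2 = 18014398509481984

Result: 18014398509481984
Multiplications needed: 5 (5 lines after 8^1)

8^18 = 18014398509481984. Using exponentiation by squaring, this requires 5 multiplications. The key idea: if the exponent is even, square the half-power; if odd, multiply by the base once.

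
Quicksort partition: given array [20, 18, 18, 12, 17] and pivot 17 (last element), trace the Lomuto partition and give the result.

Lomuto partition with pivot = 17:

Initial array: [20, 18, 18, 12, 17]

arr[0]=20 > 17: no swap
arr[1]=18 > 17: no swap
arr[2]=18 > 17: no swap
arr[3]=12 <= 17: swap with position 0, array becomes [12, 18, 18, 20, 17]

Place pivot at position 1: [12, 17, 18, 20, 18]
Pivot position: 1

After partitioning with pivot 17, the array becomes [12, 17, 18, 20, 18]. The pivot is placed at index 1. All elements to the left of the pivot are <= 17, and all elements to the right are > 17.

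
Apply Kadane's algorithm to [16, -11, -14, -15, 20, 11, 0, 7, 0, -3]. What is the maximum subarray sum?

Using Kadane's algorithm on [16, -11, -14, -15, 20, 11, 0, 7, 0, -3]:

Scanning through the array:
Position 1 (value -11): max_ending_here = 5, max_so_far = 16
Position 2 (value -14): max_ending_here = -9, max_so_far = 16
Position 3 (value -15): max_ending_here = -15, max_so_far = 16
Position 4 (value 20): max_ending_here = 20, max_so_far = 20
Position 5 (value 11): max_ending_here = 31, max_so_far = 31
Position 6 (value 0): max_ending_here = 31, max_so_far = 31
Position 7 (value 7): max_ending_here = 38, max_so_far = 38
Position 8 (value 0): max_ending_here = 38, max_so_far = 38
Position 9 (value -3): max_ending_here = 35, max_so_far = 38

Maximum subarray: [20, 11, 0, 7]
Maximum sum: 38

The maximum subarray is [20, 11, 0, 7] with sum 38. This subarray runs from index 4 to index 7.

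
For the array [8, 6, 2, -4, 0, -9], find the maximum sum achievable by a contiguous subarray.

Using Kadane's algorithm on [8, 6, 2, -4, 0, -9]:

Scanning through the array:
Position 1 (value 6): max_ending_here = 14, max_so_far = 14
Position 2 (value 2): max_ending_here = 16, max_so_far = 16
Position 3 (value -4): max_ending_here = 12, max_so_far = 16
Position 4 (value 0): max_ending_here = 12, max_so_far = 16
Position 5 (value -9): max_ending_here = 3, max_so_far = 16

Maximum subarray: [8, 6, 2]
Maximum sum: 16

The maximum subarray is [8, 6, 2] with sum 16. This subarray runs from index 0 to index 2.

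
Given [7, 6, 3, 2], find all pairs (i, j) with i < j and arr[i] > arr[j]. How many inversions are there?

Finding inversions in [7, 6, 3, 2]:

(0, 1): arr[0]=7 > arr[1]=6
(0, 2): arr[0]=7 > arr[2]=3
(0, 3): arr[0]=7 > arr[3]=2
(1, 2): arr[1]=6 > arr[2]=3
(1, 3): arr[1]=6 > arr[3]=2
(2, 3): arr[2]=3 > arr[3]=2

Total inversions: 6

The array has 6 inversion(s): (0,1), (0,2), (0,3), (1,2), (1,3), (2,3). Each pair (i,j) satisfies i < j and arr[i] > arr[j].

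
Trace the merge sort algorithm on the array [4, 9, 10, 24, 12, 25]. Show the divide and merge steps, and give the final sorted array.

Merge sort trace:

Split: [4, 9, 10, 24, 12, 25] -> [4, 9, 10] and [24, 12, 25]
  Split: [4, 9, 10] -> [4] and [9, 10]
    Split: [9, 10] -> [9] and [10]
    Merge: [9] + [10] -> [9, 10]
  Merge: [4] + [9, 10] -> [4, 9, 10]
  Split: [24, 12, 25] -> [24] and [12, 25]
    Split: [12, 25] -> [12] and [25]
    Merge: [12] + [25] -> [12, 25]
  Merge: [24] + [12, 25] -> [12, 24, 25]
Merge: [4, 9, 10] + [12, 24, 25] -> [4, 9, 10, 12, 24, 25]

Final sorted array: [4, 9, 10, 12, 24, 25]

The merge sort proceeds by recursively splitting the array and merging sorted halves.
After all merges, the sorted array is [4, 9, 10, 12, 24, 25].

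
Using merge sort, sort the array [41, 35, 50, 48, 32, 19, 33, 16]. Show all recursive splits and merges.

Merge sort trace:

Split: [41, 35, 50, 48, 32, 19, 33, 16] -> [41, 35, 50, 48] and [32, 19, 33, 16]
  Split: [41, 35, 50, 48] -> [41, 35] and [50, 48]
    Split: [41, 35] -> [41] and [35]
    Merge: [41] + [35] -> [35, 41]
    Split: [50, 48] -> [50] and [48]
    Merge: [50] + [48] -> [48, 50]
  Merge: [35, 41] + [48, 50] -> [35, 41, 48, 50]
  Split: [32, 19, 33, 16] -> [32, 19] and [33, 16]
    Split: [32, 19] -> [32] and [19]
    Merge: [32] + [19] -> [19, 32]
    Split: [33, 16] -> [33] and [16]
    Merge: [33] + [16] -> [16, 33]
  Merge: [19, 32] + [16, 33] -> [16, 19, 32, 33]
Merge: [35, 41, 48, 50] + [16, 19, 32, 33] -> [16, 19, 32, 33, 35, 41, 48, 50]

Final sorted array: [16, 19, 32, 33, 35, 41, 48, 50]

The merge sort proceeds by recursively splitting the array and merging sorted halves.
After all merges, the sorted array is [16, 19, 32, 33, 35, 41, 48, 50].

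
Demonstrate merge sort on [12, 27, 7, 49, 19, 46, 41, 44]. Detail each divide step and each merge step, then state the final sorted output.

Merge sort trace:

Split: [12, 27, 7, 49, 19, 46, 41, 44] -> [12, 27, 7, 49] and [19, 46, 41, 44]
  Split: [12, 27, 7, 49] -> [12, 27] and [7, 49]
    Split: [12, 27] -> [12] and [27]
    Merge: [12] + [27] -> [12, 27]
    Split: [7, 49] -> [7] and [49]
    Merge: [7] + [49] -> [7, 49]
  Merge: [12, 27] + [7, 49] -> [7, 12, 27, 49]
  Split: [19, 46, 41, 44] -> [19, 46] and [41, 44]
    Split: [19, 46] -> [19] and [46]
    Merge: [19] + [46] -> [19, 46]
    Split: [41, 44] -> [41] and [44]
    Merge: [41] + [44] -> [41, 44]
  Merge: [19, 46] + [41, 44] -> [19, 41, 44, 46]
Merge: [7, 12, 27, 49] + [19, 41, 44, 46] -> [7, 12, 19, 27, 41, 44, 46, 49]

Final sorted array: [7, 12, 19, 27, 41, 44, 46, 49]

The merge sort proceeds by recursively splitting the array and merging sorted halves.
After all merges, the sorted array is [7, 12, 19, 27, 41, 44, 46, 49].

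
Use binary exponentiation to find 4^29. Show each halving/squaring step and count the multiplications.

Computing 4^29 by squaring (build up from 4^1; each line after the first costs one multiplication):

4^1 = 4
4^2 = (4^1)^2 = 4^2 = 16
4^3 = 4 * 4^2 = 4 * 16 = 64
4^6 = (4^3)^2 = 64^2 = 4096
4^7 = 4 * 4^6 = 4 * 4096 = 16384
4^14 = (4^7)^2 = 16384^2 = 268435456
4^28 = (4^14)^2 = 268435456^2 = 72057594037927936
4^29 = 4 * 4^28 = 4 * 72057594037927936 = 288230376151711744

Result: 288230376151711744
Multiplications needed: 7 (7 lines after 4^1)

4^29 = 288230376151711744. Using exponentiation by squaring, this requires 7 multiplications. The key idea: if the exponent is even, square the half-power; if odd, multiply by the base once.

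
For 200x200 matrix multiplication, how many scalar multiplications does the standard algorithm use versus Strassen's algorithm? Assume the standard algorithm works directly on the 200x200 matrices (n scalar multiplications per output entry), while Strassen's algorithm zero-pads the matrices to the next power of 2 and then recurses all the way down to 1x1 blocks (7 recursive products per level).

Matrix multiplication for 200x200 matrices:

Strassen's algorithm requires power-of-2 dimensions. Pad 200x200 to 256x256 (next power of 2).

Standard algorithm: 200^3 = 8000000 multiplications
Strassen's algorithm: 7^(log2(256)) = 7^8 = 5764801 multiplications
Savings: 8000000 - 5764801 = 2235199 multiplications

Standard: 8000000 multiplications (200^3). Strassen: 5764801 multiplications (7^8, after padding to 256x256). Strassen reduces 8 recursive multiplications to 7 at each level.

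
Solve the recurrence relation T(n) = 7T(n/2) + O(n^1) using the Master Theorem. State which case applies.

Master Theorem for T(n) = 7T(n/2) + O(n^1):

a = 7, b = 2, c = 1
log_b(a) = log_2(7) = 2.8074

Case 1: c = 1 < log_2(7) = 2.8074
T(n) = O(n^(log_2 7))

For T(n) = 7T(n/2) + O(n^1): log_2(7) = 2.8074. This is Case 1 of the Master Theorem (c < log_b(a), work dominated by leaves), giving O(n^(log_2 7)).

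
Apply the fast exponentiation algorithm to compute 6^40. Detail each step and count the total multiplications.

Computing 6^40 by squaring (build up from 6^1; each line after the first costs one multiplication):

6^1 = 6
6^2 = (6^1)^2 = 6^2 = 36
6^4 = (6^2)^2 = 36^2 = 1296
6^5 = 6 * 6^4 = 6 * 1296 = 7776
6^10 = (6^5)^2 = 7776^2 = 60466176
6^20 = (6^10)^2 = 60466176^2 = 3656158440062976
6^40 = (6^20)^2 = 3656158440062976^2 = 13367494538843734067838845976576

Result: 13367494538843734067838845976576
Multiplications needed: 6 (6 lines after 6^1)

6^40 = 13367494538843734067838845976576. Using exponentiation by squaring, this requires 6 multiplications. The key idea: if the exponent is even, square the half-power; if odd, multiply by the base once.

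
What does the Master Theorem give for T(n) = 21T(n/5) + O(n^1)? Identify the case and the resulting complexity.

Master Theorem for T(n) = 21T(n/5) + O(n^1):

a = 21, b = 5, c = 1
log_b(a) = log_5(21) = 1.8917

Case 1: c = 1 < log_5(21) = 1.8917
T(n) = O(n^(log_5 21))

For T(n) = 21T(n/5) + O(n^1): log_5(21) = 1.8917. This is Case 1 of the Master Theorem (c < log_b(a), work dominated by leaves), giving O(n^(log_5 21)).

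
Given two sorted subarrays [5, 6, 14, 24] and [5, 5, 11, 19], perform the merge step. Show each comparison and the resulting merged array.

Merging process:

Compare 5 vs 5: take 5 from left. Merged: [5]
Compare 6 vs 5: take 5 from right. Merged: [5, 5]
Compare 6 vs 5: take 5 from right. Merged: [5, 5, 5]
Compare 6 vs 11: take 6 from left. Merged: [5, 5, 5, 6]
Compare 14 vs 11: take 11 from right. Merged: [5, 5, 5, 6, 11]
Compare 14 vs 19: take 14 from left. Merged: [5, 5, 5, 6, 11, 14]
Compare 24 vs 19: take 19 from right. Merged: [5, 5, 5, 6, 11, 14, 19]
Append remaining from left: [24]. Merged: [5, 5, 5, 6, 11, 14, 19, 24]

Final merged array: [5, 5, 5, 6, 11, 14, 19, 24]
Total comparisons: 7

The merged array is [5, 5, 5, 6, 11, 14, 19, 24], requiring 7 comparisons. The merge step runs in O(n) time where n is the total number of elements.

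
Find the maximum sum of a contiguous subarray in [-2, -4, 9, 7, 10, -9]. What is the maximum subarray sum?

Using Kadane's algorithm on [-2, -4, 9, 7, 10, -9]:

Scanning through the array:
Position 1 (value -4): max_ending_here = -4, max_so_far = -2
Position 2 (value 9): max_ending_here = 9, max_so_far = 9
Position 3 (value 7): max_ending_here = 16, max_so_far = 16
Position 4 (value 10): max_ending_here = 26, max_so_far = 26
Position 5 (value -9): max_ending_here = 17, max_so_far = 26

Maximum subarray: [9, 7, 10]
Maximum sum: 26

The maximum subarray is [9, 7, 10] with sum 26. This subarray runs from index 2 to index 4.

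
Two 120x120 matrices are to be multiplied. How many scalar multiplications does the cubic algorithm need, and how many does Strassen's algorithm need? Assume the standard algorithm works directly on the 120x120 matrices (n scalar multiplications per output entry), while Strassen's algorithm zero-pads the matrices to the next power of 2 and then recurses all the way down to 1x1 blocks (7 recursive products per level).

Matrix multiplication for 120x120 matrices:

Strassen's algorithm requires power-of-2 dimensions. Pad 120x120 to 128x128 (next power of 2).

Standard algorithm: 120^3 = 1728000 multiplications
Strassen's algorithm: 7^(log2(128)) = 7^7 = 823543 multiplications
Savings: 1728000 - 823543 = 904457 multiplications

Standard: 1728000 multiplications (120^3). Strassen: 823543 multiplications (7^7, after padding to 128x128). Strassen reduces 8 recursive multiplications to 7 at each level.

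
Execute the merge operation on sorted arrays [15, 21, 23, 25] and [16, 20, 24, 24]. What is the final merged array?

Merging process:

Compare 15 vs 16: take 15 from left. Merged: [15]
Compare 21 vs 16: take 16 from right. Merged: [15, 16]
Compare 21 vs 20: take 20 from right. Merged: [15, 16, 20]
Compare 21 vs 24: take 21 from left. Merged: [15, 16, 20, 21]
Compare 23 vs 24: take 23 from left. Merged: [15, 16, 20, 21, 23]
Compare 25 vs 24: take 24 from right. Merged: [15, 16, 20, 21, 23, 24]
Compare 25 vs 24: take 24 from right. Merged: [15, 16, 20, 21, 23, 24, 24]
Append remaining from left: [25]. Merged: [15, 16, 20, 21, 23, 24, 24, 25]

Final merged array: [15, 16, 20, 21, 23, 24, 24, 25]
Total comparisons: 7

The merged array is [15, 16, 20, 21, 23, 24, 24, 25], requiring 7 comparisons. The merge step runs in O(n) time where n is the total number of elements.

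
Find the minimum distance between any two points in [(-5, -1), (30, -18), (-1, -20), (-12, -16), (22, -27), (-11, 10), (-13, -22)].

Computing all pairwise distances among 7 points:

d((-5, -1), (30, -18)) = 38.9102
d((-5, -1), (-1, -20)) = 19.4165
d((-5, -1), (-12, -16)) = 16.5529
d((-5, -1), (22, -27)) = 37.4833
d((-5, -1), (-11, 10)) = 12.53
d((-5, -1), (-13, -22)) = 22.4722
d((30, -18), (-1, -20)) = 31.0644
d((30, -18), (-12, -16)) = 42.0476
d((30, -18), (22, -27)) = 12.0416
d((30, -18), (-11, 10)) = 49.6488
d((30, -18), (-13, -22)) = 43.1856
d((-1, -20), (-12, -16)) = 11.7047
d((-1, -20), (22, -27)) = 24.0416
d((-1, -20), (-11, 10)) = 31.6228
d((-1, -20), (-13, -22)) = 12.1655
d((-12, -16), (22, -27)) = 35.7351
d((-12, -16), (-11, 10)) = 26.0192
d((-12, -16), (-13, -22)) = 6.0828 <-- minimum
d((22, -27), (-11, 10)) = 49.5782
d((22, -27), (-13, -22)) = 35.3553
d((-11, 10), (-13, -22)) = 32.0624

Closest pair: (-12, -16) and (-13, -22) with distance 6.0828

The closest pair is (-12, -16) and (-13, -22) with Euclidean distance 6.0828. For 7 points, brute-force pairwise comparison is shown above. For large n, the divide-and-conquer algorithm (sort by x, recurse on halves, check the dividing strip) achieves O(n log n).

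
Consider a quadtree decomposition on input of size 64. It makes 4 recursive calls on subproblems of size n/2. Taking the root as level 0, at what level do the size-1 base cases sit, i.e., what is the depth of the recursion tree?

For divide and conquer with division factor 2:

Problem sizes at each level:
Level 0: 64
Level 1: 32
Level 2: 16
Level 3: 8
Level 4: 4
Level 5: 2
Level 6: 1

The root is level 0 and the size-1 base case is level 6 (the tree spans levels 0 through 6, i.e. 7 levels counting the root), so the depth is the number of divisions: log_2(64) = 6

The recursion tree depth is log_2(64) = 6. At each level, the problem size is divided by 2, so it takes 6 divisions to reduce to a base case of size 1. The algorithm makes 4 recursive calls at each level.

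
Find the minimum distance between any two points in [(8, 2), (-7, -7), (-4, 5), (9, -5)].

Computing all pairwise distances among 4 points:

d((8, 2), (-7, -7)) = 17.4929
d((8, 2), (-4, 5)) = 12.3693
d((8, 2), (9, -5)) = 7.0711 <-- minimum
d((-7, -7), (-4, 5)) = 12.3693
d((-7, -7), (9, -5)) = 16.1245
d((-4, 5), (9, -5)) = 16.4012

Closest pair: (8, 2) and (9, -5) with distance 7.0711

The closest pair is (8, 2) and (9, -5) with Euclidean distance 7.0711. For 4 points, brute-force pairwise comparison is shown above. For large n, the divide-and-conquer algorithm (sort by x, recurse on halves, check the dividing strip) achieves O(n log n).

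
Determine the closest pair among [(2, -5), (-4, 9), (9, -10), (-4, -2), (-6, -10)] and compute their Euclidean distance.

Computing all pairwise distances among 5 points:

d((2, -5), (-4, 9)) = 15.2315
d((2, -5), (9, -10)) = 8.6023
d((2, -5), (-4, -2)) = 6.7082 <-- minimum
d((2, -5), (-6, -10)) = 9.434
d((-4, 9), (9, -10)) = 23.0217
d((-4, 9), (-4, -2)) = 11.0
d((-4, 9), (-6, -10)) = 19.105
d((9, -10), (-4, -2)) = 15.2643
d((9, -10), (-6, -10)) = 15.0
d((-4, -2), (-6, -10)) = 8.2462

Closest pair: (2, -5) and (-4, -2) with distance 6.7082

The closest pair is (2, -5) and (-4, -2) with Euclidean distance 6.7082. For 5 points, brute-force pairwise comparison is shown above. For large n, the divide-and-conquer algorithm (sort by x, recurse on halves, check the dividing strip) achieves O(n log n).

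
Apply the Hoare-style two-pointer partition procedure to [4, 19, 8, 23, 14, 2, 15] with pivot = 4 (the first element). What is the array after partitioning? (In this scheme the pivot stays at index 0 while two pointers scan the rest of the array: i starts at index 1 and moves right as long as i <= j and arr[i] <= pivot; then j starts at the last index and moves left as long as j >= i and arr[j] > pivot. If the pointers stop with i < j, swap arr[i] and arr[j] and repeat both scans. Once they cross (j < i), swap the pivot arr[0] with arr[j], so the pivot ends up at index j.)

Hoare-style two-pointer partition with pivot = 4:

Initial array: [4, 19, 8, 23, 14, 2, 15]

Pointers start at i = 1, j = 6.
i stops at index 1 (arr[1]=19 > 4), j stops at index 5 (arr[5]=2 <= 4): swap arr[1] and arr[5], array becomes [4, 2, 8, 23, 14, 19, 15]
i ends at 2, j ends at 1: the pointers have crossed (j < i), so scanning stops.

Swap pivot arr[0] with arr[1] to place pivot at position 1: [2, 4, 8, 23, 14, 19, 15]
Pivot position: 1

After partitioning with pivot 4, the array becomes [2, 4, 8, 23, 14, 19, 15]. The pivot is placed at index 1. All elements to the left of the pivot are <= 4, and all elements to the right are > 4.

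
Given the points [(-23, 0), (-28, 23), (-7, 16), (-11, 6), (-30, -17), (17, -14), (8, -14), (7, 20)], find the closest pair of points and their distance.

Computing all pairwise distances among 8 points:

d((-23, 0), (-28, 23)) = 23.5372
d((-23, 0), (-7, 16)) = 22.6274
d((-23, 0), (-11, 6)) = 13.4164
d((-23, 0), (-30, -17)) = 18.3848
d((-23, 0), (17, -14)) = 42.3792
d((-23, 0), (8, -14)) = 34.0147
d((-23, 0), (7, 20)) = 36.0555
d((-28, 23), (-7, 16)) = 22.1359
d((-28, 23), (-11, 6)) = 24.0416
d((-28, 23), (-30, -17)) = 40.05
d((-28, 23), (17, -14)) = 58.258
d((-28, 23), (8, -14)) = 51.6236
d((-28, 23), (7, 20)) = 35.1283
d((-7, 16), (-11, 6)) = 10.7703
d((-7, 16), (-30, -17)) = 40.2244
d((-7, 16), (17, -14)) = 38.4187
d((-7, 16), (8, -14)) = 33.541
d((-7, 16), (7, 20)) = 14.5602
d((-11, 6), (-30, -17)) = 29.8329
d((-11, 6), (17, -14)) = 34.4093
d((-11, 6), (8, -14)) = 27.5862
d((-11, 6), (7, 20)) = 22.8035
d((-30, -17), (17, -14)) = 47.0956
d((-30, -17), (8, -14)) = 38.1182
d((-30, -17), (7, 20)) = 52.3259
d((17, -14), (8, -14)) = 9.0 <-- minimum
d((17, -14), (7, 20)) = 35.4401
d((8, -14), (7, 20)) = 34.0147

Closest pair: (17, -14) and (8, -14) with distance 9.0

The closest pair is (17, -14) and (8, -14) with Euclidean distance 9.0. For 8 points, brute-force pairwise comparison is shown above. For large n, the divide-and-conquer algorithm (sort by x, recurse on halves, check the dividing strip) achieves O(n log n).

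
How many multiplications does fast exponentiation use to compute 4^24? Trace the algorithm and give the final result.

Computing 4^24 by squaring (build up from 4^1; each line after the first costs one multiplication):

4^1 = 4
4^2 = (4^1)^2 = 4^2 = 16
4^3 = 4 * 4^2 = 4 * 16 = 64
4^6 = (4^3)^2 = 64^2 = 4096
4^12 = (4^6)^2 = 4096^2 = 16777216
4^24 = (4^12)^2 = 16777216^2 = 281474976710656

Result: 281474976710656
Multiplications needed: 5 (5 lines after 4^1)

4^24 = 281474976710656. Using exponentiation by squaring, this requires 5 multiplications. The key idea: if the exponent is even, square the half-power; if odd, multiply by the base once.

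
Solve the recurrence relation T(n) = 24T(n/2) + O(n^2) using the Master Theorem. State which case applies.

Master Theorem for T(n) = 24T(n/2) + O(n^2):

a = 24, b = 2, c = 2
log_b(a) = log_2(24) = 4.5850

Case 1: c = 2 < log_2(24) = 4.5850
T(n) = O(n^(log_2 24))

For T(n) = 24T(n/2) + O(n^2): log_2(24) = 4.5850. This is Case 1 of the Master Theorem (c < log_b(a), work dominated by leaves), giving O(n^(log_2 24)).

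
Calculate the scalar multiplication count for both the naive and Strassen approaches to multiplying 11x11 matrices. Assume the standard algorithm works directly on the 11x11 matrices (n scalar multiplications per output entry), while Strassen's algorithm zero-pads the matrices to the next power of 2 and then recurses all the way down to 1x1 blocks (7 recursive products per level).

Matrix multiplication for 11x11 matrices:

Strassen's algorithm requires power-of-2 dimensions. Pad 11x11 to 16x16 (next power of 2).

Standard algorithm: 11^3 = 1331 multiplications
Strassen's algorithm: 7^(log2(16)) = 7^4 = 2401 multiplications
Difference: 1331 - 2401 = -1070 (Strassen uses MORE here due to padding overhead — for small or just-over-power-of-2 n, padding can outweigh the per-level savings)

Standard: 1331 multiplications (11^3). Strassen: 2401 multiplications (7^4, after padding to 16x16). Strassen reduces 8 recursive multiplications to 7 at each level.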